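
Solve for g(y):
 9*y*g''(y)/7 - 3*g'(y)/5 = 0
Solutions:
 g(y) = C1 + C2*y^(22/15)


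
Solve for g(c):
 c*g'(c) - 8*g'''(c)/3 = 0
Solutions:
 g(c) = C1 + Integral(C2*airyai(3^(1/3)*c/2) + C3*airybi(3^(1/3)*c/2), c)


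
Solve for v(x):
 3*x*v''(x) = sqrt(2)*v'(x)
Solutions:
 v(x) = C1 + C2*x^(sqrt(2)/3 + 1)


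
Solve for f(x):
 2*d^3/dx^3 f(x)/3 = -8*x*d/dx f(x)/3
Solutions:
 f(x) = C1 + Integral(C2*airyai(-2^(2/3)*x) + C3*airybi(-2^(2/3)*x), x)


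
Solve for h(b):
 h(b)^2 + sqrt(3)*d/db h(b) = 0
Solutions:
 h(b) = 3/(C1 + sqrt(3)*b)


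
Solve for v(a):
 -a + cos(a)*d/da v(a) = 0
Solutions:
 v(a) = C1 + Integral(a/cos(a), a)


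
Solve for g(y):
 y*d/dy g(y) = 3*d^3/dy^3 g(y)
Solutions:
 g(y) = C1 + Integral(C2*airyai(3^(2/3)*y/3) + C3*airybi(3^(2/3)*y/3), y)


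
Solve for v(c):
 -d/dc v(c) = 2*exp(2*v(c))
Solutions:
 v(c) = log(-sqrt(-1/(C1 - 2*c))) - log(2)/2
 v(c) = log(-1/(C1 - 2*c))/2 - log(2)/2


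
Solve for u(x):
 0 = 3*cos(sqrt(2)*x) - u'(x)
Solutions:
 u(x) = C1 + 3*sqrt(2)*sin(sqrt(2)*x)/2


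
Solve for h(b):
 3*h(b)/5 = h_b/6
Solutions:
 h(b) = C1*exp(18*b/5)


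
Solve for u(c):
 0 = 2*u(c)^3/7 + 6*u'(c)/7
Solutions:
 u(c) = -sqrt(6)*sqrt(-1/(C1 - c))/2
 u(c) = sqrt(6)*sqrt(-1/(C1 - c))/2


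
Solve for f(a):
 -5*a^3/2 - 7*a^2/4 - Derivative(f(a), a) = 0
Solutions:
 f(a) = C1 - 5*a^4/8 - 7*a^3/12


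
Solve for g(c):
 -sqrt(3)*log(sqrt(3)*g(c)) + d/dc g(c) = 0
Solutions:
 -2*sqrt(3)*Integral(1/(2*log(_y) + log(3)), (_y, g(c)))/3 = C1 - c


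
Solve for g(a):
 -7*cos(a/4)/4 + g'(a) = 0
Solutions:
 g(a) = C1 + 7*sin(a/4)


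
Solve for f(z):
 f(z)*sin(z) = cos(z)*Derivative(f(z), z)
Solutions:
 f(z) = C1/cos(z)


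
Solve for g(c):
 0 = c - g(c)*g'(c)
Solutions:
 g(c) = -sqrt(C1 + c^2)
 g(c) = sqrt(C1 + c^2)


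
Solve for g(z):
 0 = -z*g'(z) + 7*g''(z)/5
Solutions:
 g(z) = C1 + C2*erfi(sqrt(70)*z/14)


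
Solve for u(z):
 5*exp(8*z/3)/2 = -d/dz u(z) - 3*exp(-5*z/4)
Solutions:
 u(z) = C1 - 15*exp(8*z/3)/16 + 12*exp(-5*z/4)/5


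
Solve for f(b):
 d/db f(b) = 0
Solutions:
 f(b) = C1


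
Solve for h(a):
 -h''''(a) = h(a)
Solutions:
 h(a) = (C1*sin(sqrt(2)*a/2) + C2*cos(sqrt(2)*a/2))*exp(-sqrt(2)*a/2) + (C3*sin(sqrt(2)*a/2) + C4*cos(sqrt(2)*a/2))*exp(sqrt(2)*a/2)


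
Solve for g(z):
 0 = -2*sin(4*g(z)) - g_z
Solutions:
 g(z) = -acos((-C1 - exp(16*z))/(C1 - exp(16*z)))/4 + pi/2
 g(z) = acos((-C1 - exp(16*z))/(C1 - exp(16*z)))/4


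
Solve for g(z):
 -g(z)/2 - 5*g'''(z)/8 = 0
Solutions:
 g(z) = C3*exp(-10^(2/3)*z/5) + (C1*sin(10^(2/3)*sqrt(3)*z/10) + C2*cos(10^(2/3)*sqrt(3)*z/10))*exp(10^(2/3)*z/10)


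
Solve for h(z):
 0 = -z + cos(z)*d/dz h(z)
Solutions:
 h(z) = C1 + Integral(z/cos(z), z)


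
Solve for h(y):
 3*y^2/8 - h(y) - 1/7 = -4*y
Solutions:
 h(y) = 3*y^2/8 + 4*y - 1/7


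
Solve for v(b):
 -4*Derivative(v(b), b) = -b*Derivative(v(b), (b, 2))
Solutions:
 v(b) = C1 + C2*b^5


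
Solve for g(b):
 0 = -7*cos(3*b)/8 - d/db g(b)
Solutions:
 g(b) = C1 - 7*sin(3*b)/24


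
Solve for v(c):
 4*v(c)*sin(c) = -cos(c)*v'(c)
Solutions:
 v(c) = C1*cos(c)^4


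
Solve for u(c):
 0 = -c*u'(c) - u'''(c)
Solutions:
 u(c) = C1 + Integral(C2*airyai(-c) + C3*airybi(-c), c)


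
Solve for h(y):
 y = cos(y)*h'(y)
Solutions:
 h(y) = C1 + Integral(y/cos(y), y)


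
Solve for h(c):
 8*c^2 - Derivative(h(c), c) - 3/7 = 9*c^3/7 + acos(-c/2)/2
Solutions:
 h(c) = C1 - 9*c^4/28 + 8*c^3/3 - c*acos(-c/2)/2 - 3*c/7 - sqrt(4 - c^2)/2


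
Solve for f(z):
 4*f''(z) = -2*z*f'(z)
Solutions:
 f(z) = C1 + C2*erf(z/2)


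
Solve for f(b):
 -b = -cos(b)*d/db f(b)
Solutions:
 f(b) = C1 + Integral(b/cos(b), b)


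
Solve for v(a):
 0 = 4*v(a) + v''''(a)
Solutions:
 v(a) = (C1*sin(a) + C2*cos(a))*exp(-a) + (C3*sin(a) + C4*cos(a))*exp(a)


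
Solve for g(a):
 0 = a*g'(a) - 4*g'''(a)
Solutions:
 g(a) = C1 + Integral(C2*airyai(2^(1/3)*a/2) + C3*airybi(2^(1/3)*a/2), a)


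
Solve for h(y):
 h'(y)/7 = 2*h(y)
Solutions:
 h(y) = C1*exp(14*y)


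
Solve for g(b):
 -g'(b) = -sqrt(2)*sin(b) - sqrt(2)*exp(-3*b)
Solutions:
 g(b) = C1 - sqrt(2)*cos(b) - sqrt(2)*exp(-3*b)/3


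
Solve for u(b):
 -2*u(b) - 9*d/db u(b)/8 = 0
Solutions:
 u(b) = C1*exp(-16*b/9)


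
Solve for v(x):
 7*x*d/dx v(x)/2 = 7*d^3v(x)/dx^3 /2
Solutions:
 v(x) = C1 + Integral(C2*airyai(x) + C3*airybi(x), x)


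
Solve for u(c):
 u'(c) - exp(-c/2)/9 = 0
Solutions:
 u(c) = C1 - 2*exp(-c/2)/9


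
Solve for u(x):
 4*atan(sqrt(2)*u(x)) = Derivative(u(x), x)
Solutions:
 Integral(1/atan(sqrt(2)*_y), (_y, u(x))) = C1 + 4*x


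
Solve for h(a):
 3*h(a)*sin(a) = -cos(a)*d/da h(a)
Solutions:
 h(a) = C1*cos(a)^3


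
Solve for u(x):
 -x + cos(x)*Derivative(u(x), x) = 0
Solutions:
 u(x) = C1 + Integral(x/cos(x), x)


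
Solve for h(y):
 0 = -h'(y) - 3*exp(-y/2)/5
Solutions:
 h(y) = C1 + 6*exp(-y/2)/5


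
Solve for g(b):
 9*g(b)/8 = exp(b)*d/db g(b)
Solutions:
 g(b) = C1*exp(-9*exp(-b)/8)


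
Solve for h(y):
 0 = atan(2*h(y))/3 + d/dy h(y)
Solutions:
 Integral(1/atan(2*_y), (_y, h(y))) = C1 - y/3


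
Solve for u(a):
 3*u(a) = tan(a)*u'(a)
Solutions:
 u(a) = C1*sin(a)^3


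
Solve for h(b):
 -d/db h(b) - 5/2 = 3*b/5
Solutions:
 h(b) = C1 - 3*b^2/10 - 5*b/2


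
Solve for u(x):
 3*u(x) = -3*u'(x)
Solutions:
 u(x) = C1*exp(-x)


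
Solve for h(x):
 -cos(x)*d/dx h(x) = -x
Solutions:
 h(x) = C1 + Integral(x/cos(x), x)


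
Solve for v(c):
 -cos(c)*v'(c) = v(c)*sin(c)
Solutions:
 v(c) = C1*cos(c)


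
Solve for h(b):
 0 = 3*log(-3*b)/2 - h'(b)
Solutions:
 h(b) = C1 + 3*b*log(-b)/2 + 3*b*(-1 + log(3))/2


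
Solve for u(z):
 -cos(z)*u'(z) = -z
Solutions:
 u(z) = C1 + Integral(z/cos(z), z)


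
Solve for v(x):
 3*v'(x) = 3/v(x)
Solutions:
 v(x) = -sqrt(C1 + 2*x)
 v(x) = sqrt(C1 + 2*x)


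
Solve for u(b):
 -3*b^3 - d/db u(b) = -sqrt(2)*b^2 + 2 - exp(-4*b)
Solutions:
 u(b) = C1 - 3*b^4/4 + sqrt(2)*b^3/3 - 2*b - exp(-4*b)/4


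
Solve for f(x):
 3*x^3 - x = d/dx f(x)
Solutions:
 f(x) = C1 + 3*x^4/4 - x^2/2


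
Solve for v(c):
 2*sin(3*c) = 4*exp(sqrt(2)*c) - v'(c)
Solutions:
 v(c) = C1 + 2*sqrt(2)*exp(sqrt(2)*c) + 2*cos(3*c)/3


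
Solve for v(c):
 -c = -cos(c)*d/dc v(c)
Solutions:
 v(c) = C1 + Integral(c/cos(c), c)


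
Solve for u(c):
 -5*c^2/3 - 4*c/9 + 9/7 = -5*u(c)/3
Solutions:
 u(c) = c^2 + 4*c/15 - 27/35


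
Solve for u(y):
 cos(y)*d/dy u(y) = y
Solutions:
 u(y) = C1 + Integral(y/cos(y), y)


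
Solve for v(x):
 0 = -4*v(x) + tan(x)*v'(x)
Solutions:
 v(x) = C1*sin(x)^4


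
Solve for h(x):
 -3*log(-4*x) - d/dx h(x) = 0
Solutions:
 h(x) = C1 - 3*x*log(-x) + 3*x*(1 - 2*log(2))


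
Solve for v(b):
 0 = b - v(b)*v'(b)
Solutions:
 v(b) = -sqrt(C1 + b^2)
 v(b) = sqrt(C1 + b^2)


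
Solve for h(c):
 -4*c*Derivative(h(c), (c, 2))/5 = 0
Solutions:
 h(c) = C1 + C2*c


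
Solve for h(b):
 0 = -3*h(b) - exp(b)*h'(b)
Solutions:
 h(b) = C1*exp(3*exp(-b))


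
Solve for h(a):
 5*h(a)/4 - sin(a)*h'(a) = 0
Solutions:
 h(a) = C1*(cos(a) - 1)^(5/8)/(cos(a) + 1)^(5/8)


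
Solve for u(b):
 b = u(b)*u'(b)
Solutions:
 u(b) = -sqrt(C1 + b^2)
 u(b) = sqrt(C1 + b^2)


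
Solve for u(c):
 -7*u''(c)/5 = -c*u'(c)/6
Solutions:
 u(c) = C1 + C2*erfi(sqrt(105)*c/42)


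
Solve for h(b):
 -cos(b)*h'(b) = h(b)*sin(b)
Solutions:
 h(b) = C1*cos(b)


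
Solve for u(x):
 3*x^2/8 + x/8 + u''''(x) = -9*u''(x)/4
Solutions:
 u(x) = C1 + C2*x + C3*sin(3*x/2) + C4*cos(3*x/2) - x^4/72 - x^3/108 + 2*x^2/27


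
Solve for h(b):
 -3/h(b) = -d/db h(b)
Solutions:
 h(b) = -sqrt(C1 + 6*b)
 h(b) = sqrt(C1 + 6*b)


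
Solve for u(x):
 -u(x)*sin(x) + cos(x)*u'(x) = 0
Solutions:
 u(x) = C1/cos(x)


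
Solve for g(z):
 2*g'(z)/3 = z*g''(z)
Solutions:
 g(z) = C1 + C2*z^(5/3)


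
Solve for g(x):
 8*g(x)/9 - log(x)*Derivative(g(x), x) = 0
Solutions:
 g(x) = C1*exp(8*li(x)/9)


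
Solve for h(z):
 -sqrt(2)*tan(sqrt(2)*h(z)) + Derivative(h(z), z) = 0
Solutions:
 h(z) = sqrt(2)*(pi - asin(C1*exp(2*z)))/2
 h(z) = sqrt(2)*asin(C1*exp(2*z))/2


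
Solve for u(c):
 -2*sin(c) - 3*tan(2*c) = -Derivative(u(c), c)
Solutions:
 u(c) = C1 - 3*log(cos(2*c))/2 - 2*cos(c)


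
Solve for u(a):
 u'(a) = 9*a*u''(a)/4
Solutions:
 u(a) = C1 + C2*a^(13/9)


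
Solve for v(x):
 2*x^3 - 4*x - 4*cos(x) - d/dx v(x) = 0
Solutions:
 v(x) = C1 + x^4/2 - 2*x^2 - 4*sin(x)


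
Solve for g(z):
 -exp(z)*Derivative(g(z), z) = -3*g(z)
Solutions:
 g(z) = C1*exp(-3*exp(-z))


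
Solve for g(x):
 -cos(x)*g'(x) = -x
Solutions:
 g(x) = C1 + Integral(x/cos(x), x)


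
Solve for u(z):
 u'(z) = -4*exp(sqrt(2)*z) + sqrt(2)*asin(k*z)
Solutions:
 u(z) = C1 + sqrt(2)*Piecewise((z*asin(k*z) + sqrt(-k^2*z^2 + 1)/k, Ne(k, 0)), (0, True)) - 2*sqrt(2)*exp(sqrt(2)*z)


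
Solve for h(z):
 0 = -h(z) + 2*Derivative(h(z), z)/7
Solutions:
 h(z) = C1*exp(7*z/2)


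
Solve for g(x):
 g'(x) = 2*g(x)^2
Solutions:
 g(x) = -1/(C1 + 2*x)


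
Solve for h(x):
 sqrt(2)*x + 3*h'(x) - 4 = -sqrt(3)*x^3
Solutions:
 h(x) = C1 - sqrt(3)*x^4/12 - sqrt(2)*x^2/6 + 4*x/3


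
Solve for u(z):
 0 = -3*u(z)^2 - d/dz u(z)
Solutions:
 u(z) = 1/(C1 + 3*z)


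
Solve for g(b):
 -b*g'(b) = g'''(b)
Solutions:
 g(b) = C1 + Integral(C2*airyai(-b) + C3*airybi(-b), b)


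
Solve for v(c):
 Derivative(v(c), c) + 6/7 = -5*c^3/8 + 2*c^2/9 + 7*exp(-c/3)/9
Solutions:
 v(c) = C1 - 5*c^4/32 + 2*c^3/27 - 6*c/7 - 7*exp(-c/3)/3


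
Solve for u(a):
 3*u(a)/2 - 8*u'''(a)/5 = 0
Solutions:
 u(a) = C3*exp(15^(1/3)*2^(2/3)*a/4) + (C1*sin(2^(2/3)*3^(5/6)*5^(1/3)*a/8) + C2*cos(2^(2/3)*3^(5/6)*5^(1/3)*a/8))*exp(-15^(1/3)*2^(2/3)*a/8)


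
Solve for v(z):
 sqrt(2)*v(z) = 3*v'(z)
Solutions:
 v(z) = C1*exp(sqrt(2)*z/3)


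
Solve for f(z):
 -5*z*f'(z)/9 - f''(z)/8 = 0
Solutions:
 f(z) = C1 + C2*erf(2*sqrt(5)*z/3)


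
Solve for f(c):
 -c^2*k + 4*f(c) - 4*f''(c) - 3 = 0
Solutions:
 f(c) = C1*exp(-c) + C2*exp(c) + c^2*k/4 + k/2 + 3/4


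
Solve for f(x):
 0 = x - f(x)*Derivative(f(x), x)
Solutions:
 f(x) = -sqrt(C1 + x^2)
 f(x) = sqrt(C1 + x^2)


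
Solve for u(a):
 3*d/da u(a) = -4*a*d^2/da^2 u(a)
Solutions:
 u(a) = C1 + C2*a^(1/4)


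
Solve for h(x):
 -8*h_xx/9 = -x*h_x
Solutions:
 h(x) = C1 + C2*erfi(3*x/4)


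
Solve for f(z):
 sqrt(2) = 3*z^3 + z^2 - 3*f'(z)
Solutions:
 f(z) = C1 + z^4/4 + z^3/9 - sqrt(2)*z/3


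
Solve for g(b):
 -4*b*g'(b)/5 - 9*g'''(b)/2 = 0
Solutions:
 g(b) = C1 + Integral(C2*airyai(-2*75^(1/3)*b/15) + C3*airybi(-2*75^(1/3)*b/15), b)


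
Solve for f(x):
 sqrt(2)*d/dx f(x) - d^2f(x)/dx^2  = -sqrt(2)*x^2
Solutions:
 f(x) = C1 + C2*exp(sqrt(2)*x) - x^3/3 - sqrt(2)*x^2/2 - x


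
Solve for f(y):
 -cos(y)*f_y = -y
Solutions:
 f(y) = C1 + Integral(y/cos(y), y)


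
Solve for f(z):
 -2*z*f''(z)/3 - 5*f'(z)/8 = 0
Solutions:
 f(z) = C1 + C2*z^(1/16)


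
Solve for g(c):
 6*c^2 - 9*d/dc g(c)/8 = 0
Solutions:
 g(c) = C1 + 16*c^3/9


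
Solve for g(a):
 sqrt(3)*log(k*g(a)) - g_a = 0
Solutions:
 li(k*g(a))/k = C1 + sqrt(3)*a


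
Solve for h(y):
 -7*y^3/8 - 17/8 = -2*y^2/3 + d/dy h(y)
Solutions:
 h(y) = C1 - 7*y^4/32 + 2*y^3/9 - 17*y/8


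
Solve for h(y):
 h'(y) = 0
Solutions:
 h(y) = C1


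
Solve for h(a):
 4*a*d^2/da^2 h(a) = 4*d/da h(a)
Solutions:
 h(a) = C1 + C2*a^2


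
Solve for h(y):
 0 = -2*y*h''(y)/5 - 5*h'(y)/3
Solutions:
 h(y) = C1 + C2/y^(19/6)


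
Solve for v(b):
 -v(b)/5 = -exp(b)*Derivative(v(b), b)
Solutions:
 v(b) = C1*exp(-exp(-b)/5)


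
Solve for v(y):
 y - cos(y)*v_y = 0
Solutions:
 v(y) = C1 + Integral(y/cos(y), y)


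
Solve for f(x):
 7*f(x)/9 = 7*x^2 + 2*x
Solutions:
 f(x) = 9*x*(7*x + 2)/7


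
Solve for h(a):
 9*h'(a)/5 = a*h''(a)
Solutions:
 h(a) = C1 + C2*a^(14/5)


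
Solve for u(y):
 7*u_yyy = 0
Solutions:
 u(y) = C1 + C2*y + C3*y^2


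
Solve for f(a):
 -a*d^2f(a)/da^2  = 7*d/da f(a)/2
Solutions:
 f(a) = C1 + C2/a^(5/2)


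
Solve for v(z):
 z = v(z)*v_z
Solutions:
 v(z) = -sqrt(C1 + z^2)
 v(z) = sqrt(C1 + z^2)


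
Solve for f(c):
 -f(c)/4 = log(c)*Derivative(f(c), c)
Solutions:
 f(c) = C1*exp(-li(c)/4)


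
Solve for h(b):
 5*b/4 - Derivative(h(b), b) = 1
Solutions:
 h(b) = C1 + 5*b^2/8 - b


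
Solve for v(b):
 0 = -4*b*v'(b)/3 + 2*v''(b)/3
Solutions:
 v(b) = C1 + C2*erfi(b)


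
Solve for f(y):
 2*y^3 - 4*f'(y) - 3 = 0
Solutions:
 f(y) = C1 + y^4/8 - 3*y/4


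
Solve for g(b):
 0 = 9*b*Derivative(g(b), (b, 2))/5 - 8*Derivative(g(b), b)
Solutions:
 g(b) = C1 + C2*b^(49/9)


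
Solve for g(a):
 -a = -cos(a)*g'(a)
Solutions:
 g(a) = C1 + Integral(a/cos(a), a)


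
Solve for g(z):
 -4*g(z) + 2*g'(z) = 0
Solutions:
 g(z) = C1*exp(2*z)


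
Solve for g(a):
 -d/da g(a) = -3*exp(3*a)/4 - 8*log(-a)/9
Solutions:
 g(a) = C1 + 8*a*log(-a)/9 - 8*a/9 + exp(3*a)/4


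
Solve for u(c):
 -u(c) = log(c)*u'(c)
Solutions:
 u(c) = C1*exp(-li(c))


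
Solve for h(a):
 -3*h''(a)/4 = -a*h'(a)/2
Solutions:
 h(a) = C1 + C2*erfi(sqrt(3)*a/3)


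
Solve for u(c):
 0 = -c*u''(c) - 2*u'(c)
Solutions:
 u(c) = C1 + C2/c


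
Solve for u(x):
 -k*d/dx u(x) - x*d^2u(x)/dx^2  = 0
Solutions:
 u(x) = C1 + x^(1 - re(k))*(C2*sin(log(x)*Abs(im(k))) + C3*cos(log(x)*im(k)))


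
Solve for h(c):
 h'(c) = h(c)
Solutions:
 h(c) = C1*exp(c)


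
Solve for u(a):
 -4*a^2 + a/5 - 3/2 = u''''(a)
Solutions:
 u(a) = C1 + C2*a + C3*a^2 + C4*a^3 - a^6/90 + a^5/600 - a^4/16


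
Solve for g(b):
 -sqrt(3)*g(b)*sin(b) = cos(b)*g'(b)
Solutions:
 g(b) = C1*cos(b)^(sqrt(3))


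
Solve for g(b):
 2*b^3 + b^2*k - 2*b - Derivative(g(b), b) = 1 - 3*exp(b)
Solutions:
 g(b) = C1 + b^4/2 + b^3*k/3 - b^2 - b + 3*exp(b)


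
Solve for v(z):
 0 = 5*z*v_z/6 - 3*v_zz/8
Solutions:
 v(z) = C1 + C2*erfi(sqrt(10)*z/3)


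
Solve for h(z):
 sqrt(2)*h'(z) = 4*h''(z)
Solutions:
 h(z) = C1 + C2*exp(sqrt(2)*z/4)


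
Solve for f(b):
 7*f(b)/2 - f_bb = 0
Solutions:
 f(b) = C1*exp(-sqrt(14)*b/2) + C2*exp(sqrt(14)*b/2)


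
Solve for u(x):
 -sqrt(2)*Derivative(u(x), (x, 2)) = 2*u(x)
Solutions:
 u(x) = C1*sin(2^(1/4)*x) + C2*cos(2^(1/4)*x)


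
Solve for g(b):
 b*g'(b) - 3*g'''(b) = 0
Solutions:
 g(b) = C1 + Integral(C2*airyai(3^(2/3)*b/3) + C3*airybi(3^(2/3)*b/3), b)


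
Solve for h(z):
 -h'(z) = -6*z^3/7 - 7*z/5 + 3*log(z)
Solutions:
 h(z) = C1 + 3*z^4/14 + 7*z^2/10 - 3*z*log(z) + 3*z


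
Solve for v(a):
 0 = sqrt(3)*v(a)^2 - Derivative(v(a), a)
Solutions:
 v(a) = -1/(C1 + sqrt(3)*a)


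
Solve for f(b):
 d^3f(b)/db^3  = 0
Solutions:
 f(b) = C1 + C2*b + C3*b^2


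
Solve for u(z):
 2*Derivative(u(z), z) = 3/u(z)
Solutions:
 u(z) = -sqrt(C1 + 3*z)
 u(z) = sqrt(C1 + 3*z)


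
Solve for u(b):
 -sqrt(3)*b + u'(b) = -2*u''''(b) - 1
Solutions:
 u(b) = C1 + C4*exp(-2^(2/3)*b/2) + sqrt(3)*b^2/2 - b + (C2*sin(2^(2/3)*sqrt(3)*b/4) + C3*cos(2^(2/3)*sqrt(3)*b/4))*exp(2^(2/3)*b/4)


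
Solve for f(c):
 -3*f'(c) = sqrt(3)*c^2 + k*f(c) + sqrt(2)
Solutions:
 f(c) = C1*exp(-c*k/3) - sqrt(3)*c^2/k + 6*sqrt(3)*c/k^2 - sqrt(2)/k - 18*sqrt(3)/k^3


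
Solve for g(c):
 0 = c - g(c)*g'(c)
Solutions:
 g(c) = -sqrt(C1 + c^2)
 g(c) = sqrt(C1 + c^2)


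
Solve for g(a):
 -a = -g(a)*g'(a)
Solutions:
 g(a) = -sqrt(C1 + a^2)
 g(a) = sqrt(C1 + a^2)


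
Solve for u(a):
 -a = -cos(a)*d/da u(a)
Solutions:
 u(a) = C1 + Integral(a/cos(a), a)


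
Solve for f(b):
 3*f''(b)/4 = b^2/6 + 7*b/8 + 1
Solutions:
 f(b) = C1 + C2*b + b^4/54 + 7*b^3/36 + 2*b^2/3


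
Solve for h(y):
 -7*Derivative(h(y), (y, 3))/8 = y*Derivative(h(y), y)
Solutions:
 h(y) = C1 + Integral(C2*airyai(-2*7^(2/3)*y/7) + C3*airybi(-2*7^(2/3)*y/7), y)


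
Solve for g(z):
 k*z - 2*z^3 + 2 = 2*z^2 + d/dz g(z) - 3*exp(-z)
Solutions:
 g(z) = C1 + k*z^2/2 - z^4/2 - 2*z^3/3 + 2*z - 3*exp(-z)


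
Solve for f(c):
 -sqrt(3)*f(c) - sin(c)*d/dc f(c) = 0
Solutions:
 f(c) = C1*(cos(c) + 1)^(sqrt(3)/2)/(cos(c) - 1)^(sqrt(3)/2)


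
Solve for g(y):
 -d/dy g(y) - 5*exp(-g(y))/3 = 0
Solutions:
 g(y) = log(C1 - 5*y/3)


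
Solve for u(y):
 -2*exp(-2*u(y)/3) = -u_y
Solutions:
 u(y) = 3*log(-sqrt(C1 + 2*y)) - 3*log(3) + 3*log(6)/2
 u(y) = 3*log(C1 + 2*y)/2 - 3*log(3) + 3*log(6)/2


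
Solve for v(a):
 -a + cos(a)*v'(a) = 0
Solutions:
 v(a) = C1 + Integral(a/cos(a), a)


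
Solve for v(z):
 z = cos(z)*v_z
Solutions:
 v(z) = C1 + Integral(z/cos(z), z)


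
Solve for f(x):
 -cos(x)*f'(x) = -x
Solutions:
 f(x) = C1 + Integral(x/cos(x), x)


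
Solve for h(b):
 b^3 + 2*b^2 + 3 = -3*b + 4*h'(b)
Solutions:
 h(b) = C1 + b^4/16 + b^3/6 + 3*b^2/8 + 3*b/4


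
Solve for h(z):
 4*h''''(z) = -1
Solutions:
 h(z) = C1 + C2*z + C3*z^2 + C4*z^3 - z^4/96


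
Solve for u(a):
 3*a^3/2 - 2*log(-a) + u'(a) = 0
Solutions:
 u(a) = C1 - 3*a^4/8 + 2*a*log(-a) - 2*a


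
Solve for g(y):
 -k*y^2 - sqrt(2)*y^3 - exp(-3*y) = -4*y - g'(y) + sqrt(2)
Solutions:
 g(y) = C1 + k*y^3/3 + sqrt(2)*y^4/4 - 2*y^2 + sqrt(2)*y - exp(-3*y)/3


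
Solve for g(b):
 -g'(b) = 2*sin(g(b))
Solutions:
 g(b) = -acos((-C1 - exp(4*b))/(C1 - exp(4*b))) + 2*pi
 g(b) = acos((-C1 - exp(4*b))/(C1 - exp(4*b)))


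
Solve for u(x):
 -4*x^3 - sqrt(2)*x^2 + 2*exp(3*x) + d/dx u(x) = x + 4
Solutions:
 u(x) = C1 + x^4 + sqrt(2)*x^3/3 + x^2/2 + 4*x - 2*exp(3*x)/3


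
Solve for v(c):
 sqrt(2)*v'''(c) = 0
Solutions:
 v(c) = C1 + C2*c + C3*c^2


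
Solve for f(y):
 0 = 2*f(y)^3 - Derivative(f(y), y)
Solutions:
 f(y) = -sqrt(2)*sqrt(-1/(C1 + 2*y))/2
 f(y) = sqrt(2)*sqrt(-1/(C1 + 2*y))/2


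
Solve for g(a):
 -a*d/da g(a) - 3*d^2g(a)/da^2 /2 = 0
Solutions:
 g(a) = C1 + C2*erf(sqrt(3)*a/3)


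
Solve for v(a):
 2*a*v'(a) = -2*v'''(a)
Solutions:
 v(a) = C1 + Integral(C2*airyai(-a) + C3*airybi(-a), a)


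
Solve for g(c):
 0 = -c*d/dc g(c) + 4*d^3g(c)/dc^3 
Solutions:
 g(c) = C1 + Integral(C2*airyai(2^(1/3)*c/2) + C3*airybi(2^(1/3)*c/2), c)


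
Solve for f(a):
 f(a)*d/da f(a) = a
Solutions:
 f(a) = -sqrt(C1 + a^2)
 f(a) = sqrt(C1 + a^2)


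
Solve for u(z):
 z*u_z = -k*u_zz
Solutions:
 u(z) = C1 + C2*sqrt(k)*erf(sqrt(2)*z*sqrt(1/k)/2)


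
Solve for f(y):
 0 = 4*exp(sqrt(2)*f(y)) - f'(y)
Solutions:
 f(y) = sqrt(2)*(2*log(-1/(C1 + 4*y)) - log(2))/4


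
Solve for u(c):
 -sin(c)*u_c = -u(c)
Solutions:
 u(c) = C1*sqrt(cos(c) - 1)/sqrt(cos(c) + 1)


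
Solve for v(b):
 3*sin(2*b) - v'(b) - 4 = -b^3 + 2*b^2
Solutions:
 v(b) = C1 + b^4/4 - 2*b^3/3 - 4*b - 3*cos(2*b)/2


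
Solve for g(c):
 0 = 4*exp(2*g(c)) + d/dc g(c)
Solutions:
 g(c) = log(-sqrt(-1/(C1 - 4*c))) - log(2)/2
 g(c) = log(-1/(C1 - 4*c))/2 - log(2)/2


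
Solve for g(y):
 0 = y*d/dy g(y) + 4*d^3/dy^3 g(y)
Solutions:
 g(y) = C1 + Integral(C2*airyai(-2^(1/3)*y/2) + C3*airybi(-2^(1/3)*y/2), y)


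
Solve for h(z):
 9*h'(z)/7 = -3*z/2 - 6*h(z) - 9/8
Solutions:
 h(z) = C1*exp(-14*z/3) - z/4 - 15/112


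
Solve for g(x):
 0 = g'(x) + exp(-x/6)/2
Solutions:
 g(x) = C1 + 3*exp(-x/6)


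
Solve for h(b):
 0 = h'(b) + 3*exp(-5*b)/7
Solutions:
 h(b) = C1 + 3*exp(-5*b)/35


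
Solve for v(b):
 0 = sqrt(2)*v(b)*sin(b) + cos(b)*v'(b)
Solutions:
 v(b) = C1*cos(b)^(sqrt(2))


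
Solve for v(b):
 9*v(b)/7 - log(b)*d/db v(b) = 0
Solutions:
 v(b) = C1*exp(9*li(b)/7)


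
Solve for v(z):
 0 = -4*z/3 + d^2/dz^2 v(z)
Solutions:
 v(z) = C1 + C2*z + 2*z^3/9


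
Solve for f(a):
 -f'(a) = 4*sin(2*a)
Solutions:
 f(a) = C1 + 2*cos(2*a)


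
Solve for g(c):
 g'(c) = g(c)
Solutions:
 g(c) = C1*exp(c)


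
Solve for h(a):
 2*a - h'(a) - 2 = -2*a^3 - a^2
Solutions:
 h(a) = C1 + a^4/2 + a^3/3 + a^2 - 2*a


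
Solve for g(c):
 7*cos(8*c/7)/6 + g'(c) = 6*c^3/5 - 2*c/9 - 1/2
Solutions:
 g(c) = C1 + 3*c^4/10 - c^2/9 - c/2 - 49*sin(8*c/7)/48


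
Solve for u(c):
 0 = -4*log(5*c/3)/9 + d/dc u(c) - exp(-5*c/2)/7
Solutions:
 u(c) = C1 + 4*c*log(c)/9 + 4*c*(-log(3) - 1 + log(5))/9 - 2*exp(-5*c/2)/35


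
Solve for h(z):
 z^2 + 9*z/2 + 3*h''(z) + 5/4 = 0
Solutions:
 h(z) = C1 + C2*z - z^4/36 - z^3/4 - 5*z^2/24


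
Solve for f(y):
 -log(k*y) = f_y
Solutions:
 f(y) = C1 - y*log(k*y) + y


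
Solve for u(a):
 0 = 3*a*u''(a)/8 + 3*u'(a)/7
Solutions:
 u(a) = C1 + C2/a^(1/7)


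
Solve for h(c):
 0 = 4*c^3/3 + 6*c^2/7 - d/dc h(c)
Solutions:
 h(c) = C1 + c^4/3 + 2*c^3/7


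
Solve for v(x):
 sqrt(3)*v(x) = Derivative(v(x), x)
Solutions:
 v(x) = C1*exp(sqrt(3)*x)


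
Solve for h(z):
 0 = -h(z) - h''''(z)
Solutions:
 h(z) = (C1*sin(sqrt(2)*z/2) + C2*cos(sqrt(2)*z/2))*exp(-sqrt(2)*z/2) + (C3*sin(sqrt(2)*z/2) + C4*cos(sqrt(2)*z/2))*exp(sqrt(2)*z/2)


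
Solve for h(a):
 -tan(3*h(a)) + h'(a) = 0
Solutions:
 h(a) = -asin(C1*exp(3*a))/3 + pi/3
 h(a) = asin(C1*exp(3*a))/3


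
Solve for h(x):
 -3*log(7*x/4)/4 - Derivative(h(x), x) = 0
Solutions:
 h(x) = C1 - 3*x*log(x)/4 - 3*x*log(7)/4 + 3*x/4 + 3*x*log(2)/2


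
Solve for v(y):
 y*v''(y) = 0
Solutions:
 v(y) = C1 + C2*y


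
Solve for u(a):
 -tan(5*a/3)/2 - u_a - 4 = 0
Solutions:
 u(a) = C1 - 4*a + 3*log(cos(5*a/3))/10


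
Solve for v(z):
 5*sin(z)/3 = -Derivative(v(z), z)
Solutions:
 v(z) = C1 + 5*cos(z)/3


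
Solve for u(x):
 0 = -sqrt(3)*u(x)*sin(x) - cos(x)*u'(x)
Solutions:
 u(x) = C1*cos(x)^(sqrt(3))


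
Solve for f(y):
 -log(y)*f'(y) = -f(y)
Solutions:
 f(y) = C1*exp(li(y))


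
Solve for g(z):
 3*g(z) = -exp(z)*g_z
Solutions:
 g(z) = C1*exp(3*exp(-z))


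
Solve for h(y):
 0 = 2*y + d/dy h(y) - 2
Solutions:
 h(y) = C1 - y^2 + 2*y


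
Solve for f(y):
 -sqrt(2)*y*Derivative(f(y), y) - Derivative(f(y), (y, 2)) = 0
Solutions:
 f(y) = C1 + C2*erf(2^(3/4)*y/2)


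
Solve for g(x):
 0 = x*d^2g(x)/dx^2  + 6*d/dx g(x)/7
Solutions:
 g(x) = C1 + C2*x^(1/7)


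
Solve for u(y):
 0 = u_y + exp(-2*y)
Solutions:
 u(y) = C1 + exp(-2*y)/2


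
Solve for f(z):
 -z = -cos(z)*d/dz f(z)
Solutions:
 f(z) = C1 + Integral(z/cos(z), z)


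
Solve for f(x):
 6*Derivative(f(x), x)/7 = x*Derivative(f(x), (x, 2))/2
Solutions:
 f(x) = C1 + C2*x^(19/7)


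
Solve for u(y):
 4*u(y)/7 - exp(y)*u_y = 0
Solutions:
 u(y) = C1*exp(-4*exp(-y)/7)


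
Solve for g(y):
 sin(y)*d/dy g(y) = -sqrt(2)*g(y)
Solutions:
 g(y) = C1*(cos(y) + 1)^(sqrt(2)/2)/(cos(y) - 1)^(sqrt(2)/2)


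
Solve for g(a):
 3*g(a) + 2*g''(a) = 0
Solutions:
 g(a) = C1*sin(sqrt(6)*a/2) + C2*cos(sqrt(6)*a/2)


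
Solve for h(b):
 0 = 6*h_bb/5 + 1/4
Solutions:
 h(b) = C1 + C2*b - 5*b^2/48


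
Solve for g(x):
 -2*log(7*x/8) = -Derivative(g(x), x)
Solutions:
 g(x) = C1 + 2*x*log(x) - 2*x + x*log(49/64)


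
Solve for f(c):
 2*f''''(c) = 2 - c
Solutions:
 f(c) = C1 + C2*c + C3*c^2 + C4*c^3 - c^5/240 + c^4/24


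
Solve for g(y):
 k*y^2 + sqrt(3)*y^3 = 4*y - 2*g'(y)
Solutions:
 g(y) = C1 - k*y^3/6 - sqrt(3)*y^4/8 + y^2


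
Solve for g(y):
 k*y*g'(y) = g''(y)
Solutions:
 g(y) = Piecewise((-sqrt(2)*sqrt(pi)*C1*erf(sqrt(2)*y*sqrt(-k)/2)/(2*sqrt(-k)) - C2, (k > 0) | (k < 0)), (-C1*y - C2, True))


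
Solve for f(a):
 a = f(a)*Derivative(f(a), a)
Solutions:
 f(a) = -sqrt(C1 + a^2)
 f(a) = sqrt(C1 + a^2)


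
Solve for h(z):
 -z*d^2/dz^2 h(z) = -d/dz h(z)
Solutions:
 h(z) = C1 + C2*z^2


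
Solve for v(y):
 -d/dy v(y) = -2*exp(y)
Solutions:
 v(y) = C1 + 2*exp(y)


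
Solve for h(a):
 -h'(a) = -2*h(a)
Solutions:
 h(a) = C1*exp(2*a)


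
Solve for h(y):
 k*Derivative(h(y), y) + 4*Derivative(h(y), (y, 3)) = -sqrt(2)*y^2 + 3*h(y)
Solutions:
 h(y) = C1*exp(y*(-k/((-3^(1/3) + 3^(5/6)*I)*(sqrt(3)*sqrt(k^3 + 243) + 27)^(1/3)) - 3^(1/3)*(sqrt(3)*sqrt(k^3 + 243) + 27)^(1/3)/12 + 3^(5/6)*I*(sqrt(3)*sqrt(k^3 + 243) + 27)^(1/3)/12)) + C2*exp(y*(k/((3^(1/3) + 3^(5/6)*I)*(sqrt(3)*sqrt(k^3 + 243) + 27)^(1/3)) - 3^(1/3)*(sqrt(3)*sqrt(k^3 + 243) + 27)^(1/3)/12 - 3^(5/6)*I*(sqrt(3)*sqrt(k^3 + 243) + 27)^(1/3)/12)) + C3*exp(3^(1/3)*y*(-3^(1/3)*k/(sqrt(3)*sqrt(k^3 + 243) + 27)^(1/3) + (sqrt(3)*sqrt(k^3 + 243) + 27)^(1/3))/6) + 2*sqrt(2)*k^2/27 + 2*sqrt(2)*k*y/9 + sqrt(2)*y^2/3


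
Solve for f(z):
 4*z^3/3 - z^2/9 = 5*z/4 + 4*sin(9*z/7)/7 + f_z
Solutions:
 f(z) = C1 + z^4/3 - z^3/27 - 5*z^2/8 + 4*cos(9*z/7)/9


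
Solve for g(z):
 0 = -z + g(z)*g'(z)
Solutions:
 g(z) = -sqrt(C1 + z^2)
 g(z) = sqrt(C1 + z^2)


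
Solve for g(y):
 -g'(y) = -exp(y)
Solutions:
 g(y) = C1 + exp(y)


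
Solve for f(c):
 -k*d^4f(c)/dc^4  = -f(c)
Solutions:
 f(c) = C1*exp(-c*(1/k)^(1/4)) + C2*exp(c*(1/k)^(1/4)) + C3*exp(-I*c*(1/k)^(1/4)) + C4*exp(I*c*(1/k)^(1/4))


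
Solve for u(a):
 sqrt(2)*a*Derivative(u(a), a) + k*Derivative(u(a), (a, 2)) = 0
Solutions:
 u(a) = C1 + C2*sqrt(k)*erf(2^(3/4)*a*sqrt(1/k)/2)


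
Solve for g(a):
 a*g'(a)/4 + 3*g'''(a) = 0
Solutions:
 g(a) = C1 + Integral(C2*airyai(-18^(1/3)*a/6) + C3*airybi(-18^(1/3)*a/6), a)


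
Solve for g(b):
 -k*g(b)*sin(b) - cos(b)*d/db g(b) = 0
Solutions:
 g(b) = C1*exp(k*log(cos(b)))


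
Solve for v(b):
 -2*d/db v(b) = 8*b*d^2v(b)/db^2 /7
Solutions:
 v(b) = C1 + C2/b^(3/4)


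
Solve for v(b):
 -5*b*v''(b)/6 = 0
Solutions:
 v(b) = C1 + C2*b


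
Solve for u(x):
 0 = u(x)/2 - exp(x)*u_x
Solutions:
 u(x) = C1*exp(-exp(-x)/2)


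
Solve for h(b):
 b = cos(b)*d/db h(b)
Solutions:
 h(b) = C1 + Integral(b/cos(b), b)


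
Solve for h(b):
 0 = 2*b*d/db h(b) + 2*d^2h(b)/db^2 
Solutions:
 h(b) = C1 + C2*erf(sqrt(2)*b/2)


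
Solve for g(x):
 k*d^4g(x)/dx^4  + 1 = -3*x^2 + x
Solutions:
 g(x) = C1 + C2*x + C3*x^2 + C4*x^3 - x^6/(120*k) + x^5/(120*k) - x^4/(24*k)


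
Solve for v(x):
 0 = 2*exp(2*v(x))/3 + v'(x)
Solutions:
 v(x) = log(-sqrt(1/(C1 + 2*x))) - log(2) + log(6)/2
 v(x) = log(1/(C1 + 2*x))/2 - log(2) + log(6)/2


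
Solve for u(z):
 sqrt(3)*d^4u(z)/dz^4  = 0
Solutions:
 u(z) = C1 + C2*z + C3*z^2 + C4*z^3


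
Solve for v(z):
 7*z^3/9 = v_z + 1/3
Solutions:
 v(z) = C1 + 7*z^4/36 - z/3


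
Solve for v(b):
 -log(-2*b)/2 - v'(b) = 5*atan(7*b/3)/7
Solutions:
 v(b) = C1 - b*log(-b)/2 - 5*b*atan(7*b/3)/7 - b*log(2)/2 + b/2 + 15*log(49*b^2 + 9)/98


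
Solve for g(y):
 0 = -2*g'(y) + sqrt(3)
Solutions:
 g(y) = C1 + sqrt(3)*y/2


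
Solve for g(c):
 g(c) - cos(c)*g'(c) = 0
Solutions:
 g(c) = C1*sqrt(sin(c) + 1)/sqrt(sin(c) - 1)


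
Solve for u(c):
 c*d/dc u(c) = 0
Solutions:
 u(c) = C1


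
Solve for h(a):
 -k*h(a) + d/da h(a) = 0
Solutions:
 h(a) = C1*exp(a*k)


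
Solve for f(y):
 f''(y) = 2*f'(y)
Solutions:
 f(y) = C1 + C2*exp(2*y)


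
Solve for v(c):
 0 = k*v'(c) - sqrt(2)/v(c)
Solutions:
 v(c) = -sqrt(C1 + 2*sqrt(2)*c/k)
 v(c) = sqrt(C1 + 2*sqrt(2)*c/k)


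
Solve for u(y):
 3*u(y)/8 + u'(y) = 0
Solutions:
 u(y) = C1*exp(-3*y/8)


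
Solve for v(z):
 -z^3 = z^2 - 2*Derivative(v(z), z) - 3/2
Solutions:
 v(z) = C1 + z^4/8 + z^3/6 - 3*z/4


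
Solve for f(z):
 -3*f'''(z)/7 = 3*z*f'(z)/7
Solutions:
 f(z) = C1 + Integral(C2*airyai(-z) + C3*airybi(-z), z)


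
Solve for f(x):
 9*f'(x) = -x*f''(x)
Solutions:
 f(x) = C1 + C2/x^8


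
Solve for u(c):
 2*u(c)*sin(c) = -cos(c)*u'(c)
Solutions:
 u(c) = C1*cos(c)^2


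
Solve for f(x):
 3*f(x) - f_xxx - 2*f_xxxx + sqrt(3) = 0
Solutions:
 f(x) = C1*exp(x*(-2 - 1/(4 + sqrt(17))^(1/3) + (4 + sqrt(17))^(1/3))/4)*sin(sqrt(3)*x*((4 + sqrt(17))^(-1/3) + (4 + sqrt(17))^(1/3))/4) + C2*exp(x*(-2 - 1/(4 + sqrt(17))^(1/3) + (4 + sqrt(17))^(1/3))/4)*cos(sqrt(3)*x*((4 + sqrt(17))^(-1/3) + (4 + sqrt(17))^(1/3))/4) + C3*exp(x) + C4*exp(x*(-(4 + sqrt(17))^(1/3) - 1 + (4 + sqrt(17))^(-1/3))/2) - sqrt(3)/3


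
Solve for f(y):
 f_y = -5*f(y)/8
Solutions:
 f(y) = C1*exp(-5*y/8)


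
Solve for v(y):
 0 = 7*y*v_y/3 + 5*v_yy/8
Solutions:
 v(y) = C1 + C2*erf(2*sqrt(105)*y/15)


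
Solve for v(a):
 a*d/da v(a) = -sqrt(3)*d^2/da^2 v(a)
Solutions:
 v(a) = C1 + C2*erf(sqrt(2)*3^(3/4)*a/6)


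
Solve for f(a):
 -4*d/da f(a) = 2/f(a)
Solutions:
 f(a) = -sqrt(C1 - a)
 f(a) = sqrt(C1 - a)


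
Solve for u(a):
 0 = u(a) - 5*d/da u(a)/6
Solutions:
 u(a) = C1*exp(6*a/5)


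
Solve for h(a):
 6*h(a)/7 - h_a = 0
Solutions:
 h(a) = C1*exp(6*a/7)


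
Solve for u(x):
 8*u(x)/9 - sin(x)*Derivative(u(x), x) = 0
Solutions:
 u(x) = C1*(cos(x) - 1)^(4/9)/(cos(x) + 1)^(4/9)


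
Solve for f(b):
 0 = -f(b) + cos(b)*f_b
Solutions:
 f(b) = C1*sqrt(sin(b) + 1)/sqrt(sin(b) - 1)


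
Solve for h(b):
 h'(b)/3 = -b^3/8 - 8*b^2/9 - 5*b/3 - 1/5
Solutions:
 h(b) = C1 - 3*b^4/32 - 8*b^3/9 - 5*b^2/2 - 3*b/5


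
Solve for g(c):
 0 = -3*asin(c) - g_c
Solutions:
 g(c) = C1 - 3*c*asin(c) - 3*sqrt(1 - c^2)


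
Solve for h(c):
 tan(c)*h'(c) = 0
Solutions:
 h(c) = C1


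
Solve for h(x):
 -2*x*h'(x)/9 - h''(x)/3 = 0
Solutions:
 h(x) = C1 + C2*erf(sqrt(3)*x/3)


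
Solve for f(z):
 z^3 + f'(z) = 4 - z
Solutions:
 f(z) = C1 - z^4/4 - z^2/2 + 4*z


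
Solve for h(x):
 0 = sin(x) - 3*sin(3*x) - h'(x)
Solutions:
 h(x) = C1 - cos(x) + cos(3*x)


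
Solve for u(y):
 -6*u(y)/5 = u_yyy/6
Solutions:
 u(y) = C3*exp(-30^(2/3)*y/5) + (C1*sin(3*10^(2/3)*3^(1/6)*y/10) + C2*cos(3*10^(2/3)*3^(1/6)*y/10))*exp(30^(2/3)*y/10)


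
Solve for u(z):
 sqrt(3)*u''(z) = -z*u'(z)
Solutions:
 u(z) = C1 + C2*erf(sqrt(2)*3^(3/4)*z/6)


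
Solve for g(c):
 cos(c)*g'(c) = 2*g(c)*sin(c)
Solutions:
 g(c) = C1/cos(c)^2


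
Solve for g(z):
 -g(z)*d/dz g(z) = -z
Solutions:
 g(z) = -sqrt(C1 + z^2)
 g(z) = sqrt(C1 + z^2)


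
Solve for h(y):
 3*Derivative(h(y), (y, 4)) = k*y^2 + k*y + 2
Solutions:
 h(y) = C1 + C2*y + C3*y^2 + C4*y^3 + k*y^6/1080 + k*y^5/360 + y^4/36


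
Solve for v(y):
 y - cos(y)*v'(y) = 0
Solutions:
 v(y) = C1 + Integral(y/cos(y), y)


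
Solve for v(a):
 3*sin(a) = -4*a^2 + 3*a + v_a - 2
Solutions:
 v(a) = C1 + 4*a^3/3 - 3*a^2/2 + 2*a - 3*cos(a)


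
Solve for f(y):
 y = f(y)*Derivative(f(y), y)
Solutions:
 f(y) = -sqrt(C1 + y^2)
 f(y) = sqrt(C1 + y^2)


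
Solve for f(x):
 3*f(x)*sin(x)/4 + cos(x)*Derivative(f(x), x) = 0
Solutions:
 f(x) = C1*cos(x)^(3/4)


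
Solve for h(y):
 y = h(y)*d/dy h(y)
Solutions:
 h(y) = -sqrt(C1 + y^2)
 h(y) = sqrt(C1 + y^2)


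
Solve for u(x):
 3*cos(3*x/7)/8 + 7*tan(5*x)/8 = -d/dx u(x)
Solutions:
 u(x) = C1 + 7*log(cos(5*x))/40 - 7*sin(3*x/7)/8


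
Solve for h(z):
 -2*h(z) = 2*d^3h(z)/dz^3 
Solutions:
 h(z) = C3*exp(-z) + (C1*sin(sqrt(3)*z/2) + C2*cos(sqrt(3)*z/2))*exp(z/2)


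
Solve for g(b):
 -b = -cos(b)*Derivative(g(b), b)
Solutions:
 g(b) = C1 + Integral(b/cos(b), b)


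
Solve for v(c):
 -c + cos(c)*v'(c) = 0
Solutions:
 v(c) = C1 + Integral(c/cos(c), c)


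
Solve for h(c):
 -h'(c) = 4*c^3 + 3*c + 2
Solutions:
 h(c) = C1 - c^4 - 3*c^2/2 - 2*c


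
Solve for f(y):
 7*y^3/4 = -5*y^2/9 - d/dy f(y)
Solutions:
 f(y) = C1 - 7*y^4/16 - 5*y^3/27


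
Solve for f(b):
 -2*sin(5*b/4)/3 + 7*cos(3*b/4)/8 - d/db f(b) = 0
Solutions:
 f(b) = C1 + 7*sin(3*b/4)/6 + 8*cos(5*b/4)/15


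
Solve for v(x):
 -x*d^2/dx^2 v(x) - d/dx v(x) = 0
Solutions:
 v(x) = C1 + C2*log(x)


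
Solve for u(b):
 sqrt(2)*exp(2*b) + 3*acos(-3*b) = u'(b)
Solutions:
 u(b) = C1 + 3*b*acos(-3*b) + sqrt(1 - 9*b^2) + sqrt(2)*exp(2*b)/2


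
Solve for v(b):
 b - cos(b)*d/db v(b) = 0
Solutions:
 v(b) = C1 + Integral(b/cos(b), b)


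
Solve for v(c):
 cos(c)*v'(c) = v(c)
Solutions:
 v(c) = C1*sqrt(sin(c) + 1)/sqrt(sin(c) - 1)


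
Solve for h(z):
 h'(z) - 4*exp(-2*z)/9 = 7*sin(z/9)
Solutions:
 h(z) = C1 - 63*cos(z/9) - 2*exp(-2*z)/9


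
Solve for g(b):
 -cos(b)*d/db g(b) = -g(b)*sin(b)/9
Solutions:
 g(b) = C1/cos(b)^(1/9)


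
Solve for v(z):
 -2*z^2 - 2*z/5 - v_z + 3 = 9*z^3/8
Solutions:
 v(z) = C1 - 9*z^4/32 - 2*z^3/3 - z^2/5 + 3*z


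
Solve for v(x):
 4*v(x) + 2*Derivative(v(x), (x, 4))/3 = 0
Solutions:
 v(x) = (C1*sin(2^(3/4)*3^(1/4)*x/2) + C2*cos(2^(3/4)*3^(1/4)*x/2))*exp(-2^(3/4)*3^(1/4)*x/2) + (C3*sin(2^(3/4)*3^(1/4)*x/2) + C4*cos(2^(3/4)*3^(1/4)*x/2))*exp(2^(3/4)*3^(1/4)*x/2)


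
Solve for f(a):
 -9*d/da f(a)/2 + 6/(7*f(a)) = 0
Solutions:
 f(a) = -sqrt(C1 + 168*a)/21
 f(a) = sqrt(C1 + 168*a)/21


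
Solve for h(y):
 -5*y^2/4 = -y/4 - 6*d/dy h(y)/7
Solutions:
 h(y) = C1 + 35*y^3/72 - 7*y^2/48


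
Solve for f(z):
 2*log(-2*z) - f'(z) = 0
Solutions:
 f(z) = C1 + 2*z*log(-z) + 2*z*(-1 + log(2))


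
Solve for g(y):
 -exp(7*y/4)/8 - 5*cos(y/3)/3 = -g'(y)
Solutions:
 g(y) = C1 + exp(7*y/4)/14 + 5*sin(y/3)


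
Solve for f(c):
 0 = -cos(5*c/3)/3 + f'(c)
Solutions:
 f(c) = C1 + sin(5*c/3)/5


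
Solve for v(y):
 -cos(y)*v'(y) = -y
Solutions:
 v(y) = C1 + Integral(y/cos(y), y)


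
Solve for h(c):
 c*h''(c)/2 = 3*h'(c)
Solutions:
 h(c) = C1 + C2*c^7


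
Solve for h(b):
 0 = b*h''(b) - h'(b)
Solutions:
 h(b) = C1 + C2*b^2


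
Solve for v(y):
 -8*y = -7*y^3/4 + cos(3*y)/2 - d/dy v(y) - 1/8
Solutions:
 v(y) = C1 - 7*y^4/16 + 4*y^2 - y/8 + sin(3*y)/6


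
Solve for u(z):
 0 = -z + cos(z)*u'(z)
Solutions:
 u(z) = C1 + Integral(z/cos(z), z)


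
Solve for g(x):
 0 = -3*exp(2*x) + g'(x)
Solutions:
 g(x) = C1 + 3*exp(2*x)/2


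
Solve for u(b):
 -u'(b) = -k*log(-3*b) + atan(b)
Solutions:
 u(b) = C1 + b*k*(log(-b) - 1) + b*k*log(3) - b*atan(b) + log(b^2 + 1)/2


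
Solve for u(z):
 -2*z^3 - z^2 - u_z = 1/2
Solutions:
 u(z) = C1 - z^4/2 - z^3/3 - z/2


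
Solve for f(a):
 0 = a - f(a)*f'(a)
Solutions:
 f(a) = -sqrt(C1 + a^2)
 f(a) = sqrt(C1 + a^2)


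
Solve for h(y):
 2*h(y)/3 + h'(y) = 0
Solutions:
 h(y) = C1*exp(-2*y/3)


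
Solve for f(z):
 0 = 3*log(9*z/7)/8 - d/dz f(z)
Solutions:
 f(z) = C1 + 3*z*log(z)/8 - 3*z*log(7)/8 - 3*z/8 + 3*z*log(3)/4


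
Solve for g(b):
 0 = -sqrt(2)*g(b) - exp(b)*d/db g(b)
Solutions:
 g(b) = C1*exp(sqrt(2)*exp(-b))


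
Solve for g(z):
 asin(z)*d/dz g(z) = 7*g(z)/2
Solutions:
 g(z) = C1*exp(7*Integral(1/asin(z), z)/2)


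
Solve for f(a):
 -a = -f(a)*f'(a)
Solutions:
 f(a) = -sqrt(C1 + a^2)
 f(a) = sqrt(C1 + a^2)


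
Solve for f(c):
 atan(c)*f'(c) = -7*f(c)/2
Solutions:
 f(c) = C1*exp(-7*Integral(1/atan(c), c)/2)


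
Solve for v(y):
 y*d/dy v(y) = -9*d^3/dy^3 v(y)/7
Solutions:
 v(y) = C1 + Integral(C2*airyai(-21^(1/3)*y/3) + C3*airybi(-21^(1/3)*y/3), y)


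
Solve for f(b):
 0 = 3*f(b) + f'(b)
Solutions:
 f(b) = C1*exp(-3*b)


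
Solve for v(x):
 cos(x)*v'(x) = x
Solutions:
 v(x) = C1 + Integral(x/cos(x), x)


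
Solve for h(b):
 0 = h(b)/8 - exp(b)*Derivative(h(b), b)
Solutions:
 h(b) = C1*exp(-exp(-b)/8)


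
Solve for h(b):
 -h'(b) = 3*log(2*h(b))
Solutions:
 Integral(1/(log(_y) + log(2)), (_y, h(b)))/3 = C1 - b


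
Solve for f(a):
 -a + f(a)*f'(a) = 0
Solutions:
 f(a) = -sqrt(C1 + a^2)
 f(a) = sqrt(C1 + a^2)


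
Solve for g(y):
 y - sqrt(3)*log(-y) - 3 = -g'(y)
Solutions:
 g(y) = C1 - y^2/2 + sqrt(3)*y*log(-y) + y*(3 - sqrt(3))


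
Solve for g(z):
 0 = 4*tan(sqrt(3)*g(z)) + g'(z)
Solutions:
 g(z) = sqrt(3)*(pi - asin(C1*exp(-4*sqrt(3)*z)))/3
 g(z) = sqrt(3)*asin(C1*exp(-4*sqrt(3)*z))/3


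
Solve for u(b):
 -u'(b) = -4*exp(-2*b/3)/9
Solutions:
 u(b) = C1 - 2*exp(-2*b/3)/3


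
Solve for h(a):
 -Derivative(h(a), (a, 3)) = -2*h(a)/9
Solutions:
 h(a) = C3*exp(6^(1/3)*a/3) + (C1*sin(2^(1/3)*3^(5/6)*a/6) + C2*cos(2^(1/3)*3^(5/6)*a/6))*exp(-6^(1/3)*a/6)


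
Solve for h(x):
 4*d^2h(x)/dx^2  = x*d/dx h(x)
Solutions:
 h(x) = C1 + C2*erfi(sqrt(2)*x/4)


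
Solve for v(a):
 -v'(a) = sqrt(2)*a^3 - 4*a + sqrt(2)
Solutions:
 v(a) = C1 - sqrt(2)*a^4/4 + 2*a^2 - sqrt(2)*a


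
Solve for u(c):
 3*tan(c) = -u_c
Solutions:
 u(c) = C1 + 3*log(cos(c))


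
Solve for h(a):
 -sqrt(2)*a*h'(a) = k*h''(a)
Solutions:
 h(a) = C1 + C2*sqrt(k)*erf(2^(3/4)*a*sqrt(1/k)/2)


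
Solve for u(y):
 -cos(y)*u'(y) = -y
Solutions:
 u(y) = C1 + Integral(y/cos(y), y)


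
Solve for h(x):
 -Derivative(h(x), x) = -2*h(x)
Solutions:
 h(x) = C1*exp(2*x)


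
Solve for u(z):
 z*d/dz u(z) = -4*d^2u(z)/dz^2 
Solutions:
 u(z) = C1 + C2*erf(sqrt(2)*z/4)


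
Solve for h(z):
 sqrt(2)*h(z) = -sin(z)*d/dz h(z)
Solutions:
 h(z) = C1*(cos(z) + 1)^(sqrt(2)/2)/(cos(z) - 1)^(sqrt(2)/2)


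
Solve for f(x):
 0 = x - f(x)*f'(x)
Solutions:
 f(x) = -sqrt(C1 + x^2)
 f(x) = sqrt(C1 + x^2)


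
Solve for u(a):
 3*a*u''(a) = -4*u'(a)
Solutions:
 u(a) = C1 + C2/a^(1/3)


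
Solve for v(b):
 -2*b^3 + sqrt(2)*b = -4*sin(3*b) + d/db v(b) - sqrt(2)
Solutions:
 v(b) = C1 - b^4/2 + sqrt(2)*b^2/2 + sqrt(2)*b - 4*cos(3*b)/3


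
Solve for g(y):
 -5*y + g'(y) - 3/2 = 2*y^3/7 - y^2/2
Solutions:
 g(y) = C1 + y^4/14 - y^3/6 + 5*y^2/2 + 3*y/2


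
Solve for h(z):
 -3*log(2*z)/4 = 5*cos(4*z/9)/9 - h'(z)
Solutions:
 h(z) = C1 + 3*z*log(z)/4 - 3*z/4 + 3*z*log(2)/4 + 5*sin(4*z/9)/4


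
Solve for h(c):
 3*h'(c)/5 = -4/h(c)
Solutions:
 h(c) = -sqrt(C1 - 120*c)/3
 h(c) = sqrt(C1 - 120*c)/3


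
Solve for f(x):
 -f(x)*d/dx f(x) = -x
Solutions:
 f(x) = -sqrt(C1 + x^2)
 f(x) = sqrt(C1 + x^2)


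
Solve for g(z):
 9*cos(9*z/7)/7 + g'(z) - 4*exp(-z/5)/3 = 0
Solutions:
 g(z) = C1 - sin(9*z/7) - 20*exp(-z/5)/3


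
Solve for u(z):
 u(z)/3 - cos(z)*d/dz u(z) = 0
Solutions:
 u(z) = C1*(sin(z) + 1)^(1/6)/(sin(z) - 1)^(1/6)


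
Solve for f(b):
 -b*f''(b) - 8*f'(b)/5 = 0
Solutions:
 f(b) = C1 + C2/b^(3/5)


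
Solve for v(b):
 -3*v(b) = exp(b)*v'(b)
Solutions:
 v(b) = C1*exp(3*exp(-b))


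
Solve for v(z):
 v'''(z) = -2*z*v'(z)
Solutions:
 v(z) = C1 + Integral(C2*airyai(-2^(1/3)*z) + C3*airybi(-2^(1/3)*z), z)


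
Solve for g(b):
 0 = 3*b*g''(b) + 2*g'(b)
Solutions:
 g(b) = C1 + C2*b^(1/3)


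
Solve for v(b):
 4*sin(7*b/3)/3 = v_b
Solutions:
 v(b) = C1 - 4*cos(7*b/3)/7


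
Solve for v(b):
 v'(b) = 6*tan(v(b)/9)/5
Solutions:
 v(b) = -9*asin(C1*exp(2*b/15)) + 9*pi
 v(b) = 9*asin(C1*exp(2*b/15))


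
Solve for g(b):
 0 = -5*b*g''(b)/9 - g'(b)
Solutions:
 g(b) = C1 + C2/b^(4/5)


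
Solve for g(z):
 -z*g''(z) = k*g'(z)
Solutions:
 g(z) = C1 + z^(1 - re(k))*(C2*sin(log(z)*Abs(im(k))) + C3*cos(log(z)*im(k)))


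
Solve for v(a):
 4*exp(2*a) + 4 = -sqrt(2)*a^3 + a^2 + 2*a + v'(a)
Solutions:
 v(a) = C1 + sqrt(2)*a^4/4 - a^3/3 - a^2 + 4*a + 2*exp(2*a)


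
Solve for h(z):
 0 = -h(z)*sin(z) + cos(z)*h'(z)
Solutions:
 h(z) = C1/cos(z)


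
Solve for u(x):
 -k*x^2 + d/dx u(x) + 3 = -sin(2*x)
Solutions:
 u(x) = C1 + k*x^3/3 - 3*x + cos(2*x)/2
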